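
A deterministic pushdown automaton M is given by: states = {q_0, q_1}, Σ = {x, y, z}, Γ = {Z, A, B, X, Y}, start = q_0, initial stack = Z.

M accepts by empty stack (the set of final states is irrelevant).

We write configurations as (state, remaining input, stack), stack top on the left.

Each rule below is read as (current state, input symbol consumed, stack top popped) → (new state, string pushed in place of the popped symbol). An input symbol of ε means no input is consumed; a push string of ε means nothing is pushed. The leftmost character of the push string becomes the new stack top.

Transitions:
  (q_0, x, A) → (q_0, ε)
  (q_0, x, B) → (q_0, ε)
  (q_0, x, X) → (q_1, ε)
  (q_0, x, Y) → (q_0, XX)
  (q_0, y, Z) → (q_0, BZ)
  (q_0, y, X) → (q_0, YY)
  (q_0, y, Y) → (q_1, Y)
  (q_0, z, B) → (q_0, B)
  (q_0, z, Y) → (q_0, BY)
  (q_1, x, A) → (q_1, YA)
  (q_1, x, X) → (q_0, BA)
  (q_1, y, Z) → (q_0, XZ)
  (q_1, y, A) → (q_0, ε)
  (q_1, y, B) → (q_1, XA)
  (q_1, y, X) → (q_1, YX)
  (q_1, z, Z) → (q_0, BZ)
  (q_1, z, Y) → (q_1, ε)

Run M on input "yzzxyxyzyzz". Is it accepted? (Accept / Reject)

(q_0, yzzxyxyzyzz, Z)
  read y, top Z: go to q_0, push BZ → (q_0, zzxyxyzyzz, BZ)
  read z, top B: go to q_0, push B → (q_0, zxyxyzyzz, BZ)
  read z, top B: go to q_0, push B → (q_0, xyxyzyzz, BZ)
  read x, top B: go to q_0, push ε → (q_0, yxyzyzz, Z)
  read y, top Z: go to q_0, push BZ → (q_0, xyzyzz, BZ)
  read x, top B: go to q_0, push ε → (q_0, yzyzz, Z)
  read y, top Z: go to q_0, push BZ → (q_0, zyzz, BZ)
  read z, top B: go to q_0, push B → (q_0, yzz, BZ)
No transition applies at (q_0, yzz, BZ); input not fully consumed.

Reject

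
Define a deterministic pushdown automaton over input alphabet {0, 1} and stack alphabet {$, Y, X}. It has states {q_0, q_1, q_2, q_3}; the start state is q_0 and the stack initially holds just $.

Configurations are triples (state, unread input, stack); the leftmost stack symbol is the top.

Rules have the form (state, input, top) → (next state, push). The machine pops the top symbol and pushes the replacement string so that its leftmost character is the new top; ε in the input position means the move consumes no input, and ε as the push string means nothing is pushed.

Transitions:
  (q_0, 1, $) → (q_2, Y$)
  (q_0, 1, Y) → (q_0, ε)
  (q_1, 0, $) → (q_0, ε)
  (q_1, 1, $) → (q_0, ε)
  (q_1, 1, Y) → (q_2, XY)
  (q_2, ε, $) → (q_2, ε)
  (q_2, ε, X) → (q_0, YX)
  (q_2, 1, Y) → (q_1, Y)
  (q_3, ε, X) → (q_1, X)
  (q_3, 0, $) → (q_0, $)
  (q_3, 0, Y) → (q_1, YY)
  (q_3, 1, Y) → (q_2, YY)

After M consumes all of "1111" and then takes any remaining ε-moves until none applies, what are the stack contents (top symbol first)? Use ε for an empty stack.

XY$

(q_0, 1111, $) ⊢ (q_2, 111, Y$) ⊢ (q_1, 11, Y$) ⊢ (q_2, 1, XY$) ⊢ (q_0, 1, YXY$) ⊢ (q_0, ε, XY$)
All input consumed in state q_0 with stack XY$.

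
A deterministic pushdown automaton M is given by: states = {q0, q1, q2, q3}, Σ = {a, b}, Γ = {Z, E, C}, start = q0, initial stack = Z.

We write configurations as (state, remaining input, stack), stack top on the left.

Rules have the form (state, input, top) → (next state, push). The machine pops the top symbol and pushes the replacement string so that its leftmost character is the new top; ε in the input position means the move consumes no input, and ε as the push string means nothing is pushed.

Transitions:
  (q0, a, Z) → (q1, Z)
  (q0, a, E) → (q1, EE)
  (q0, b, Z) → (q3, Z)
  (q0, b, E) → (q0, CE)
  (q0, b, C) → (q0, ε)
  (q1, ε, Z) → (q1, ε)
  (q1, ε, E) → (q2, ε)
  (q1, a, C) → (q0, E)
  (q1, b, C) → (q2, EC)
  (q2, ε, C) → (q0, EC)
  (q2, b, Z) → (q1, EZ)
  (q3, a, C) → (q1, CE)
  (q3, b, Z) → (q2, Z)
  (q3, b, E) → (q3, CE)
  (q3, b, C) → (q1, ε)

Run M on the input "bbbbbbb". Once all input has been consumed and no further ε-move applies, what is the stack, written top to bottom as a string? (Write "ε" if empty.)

(q0, bbbbbbb, Z) ⊢ (q3, bbbbbb, Z) ⊢ (q2, bbbbb, Z) ⊢ (q1, bbbb, EZ) ⊢ (q2, bbbb, Z) ⊢ (q1, bbb, EZ) ⊢ (q2, bbb, Z) ⊢ (q1, bb, EZ) ⊢ (q2, bb, Z) ⊢ (q1, b, EZ) ⊢ (q2, b, Z) ⊢ (q1, ε, EZ) ⊢ (q2, ε, Z)
All input consumed in state q2 with stack Z.

Z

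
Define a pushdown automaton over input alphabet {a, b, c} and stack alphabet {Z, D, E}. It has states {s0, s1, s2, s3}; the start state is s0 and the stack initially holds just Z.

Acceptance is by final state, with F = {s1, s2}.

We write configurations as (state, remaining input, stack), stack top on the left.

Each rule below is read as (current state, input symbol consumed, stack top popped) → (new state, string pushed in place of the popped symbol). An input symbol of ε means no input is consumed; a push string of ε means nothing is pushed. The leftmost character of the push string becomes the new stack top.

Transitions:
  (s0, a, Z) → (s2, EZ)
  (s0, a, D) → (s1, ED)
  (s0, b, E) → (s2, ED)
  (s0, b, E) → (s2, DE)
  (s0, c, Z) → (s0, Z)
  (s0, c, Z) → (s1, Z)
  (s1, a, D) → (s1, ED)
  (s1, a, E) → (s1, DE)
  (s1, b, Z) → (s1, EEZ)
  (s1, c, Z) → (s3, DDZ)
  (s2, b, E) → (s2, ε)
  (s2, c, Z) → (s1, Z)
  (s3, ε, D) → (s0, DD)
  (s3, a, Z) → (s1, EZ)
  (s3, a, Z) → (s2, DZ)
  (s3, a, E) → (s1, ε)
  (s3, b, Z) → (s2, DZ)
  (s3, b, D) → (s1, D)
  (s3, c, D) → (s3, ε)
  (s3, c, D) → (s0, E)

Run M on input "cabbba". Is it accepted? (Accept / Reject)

Reject

No computation consumes all input and reaches a final state.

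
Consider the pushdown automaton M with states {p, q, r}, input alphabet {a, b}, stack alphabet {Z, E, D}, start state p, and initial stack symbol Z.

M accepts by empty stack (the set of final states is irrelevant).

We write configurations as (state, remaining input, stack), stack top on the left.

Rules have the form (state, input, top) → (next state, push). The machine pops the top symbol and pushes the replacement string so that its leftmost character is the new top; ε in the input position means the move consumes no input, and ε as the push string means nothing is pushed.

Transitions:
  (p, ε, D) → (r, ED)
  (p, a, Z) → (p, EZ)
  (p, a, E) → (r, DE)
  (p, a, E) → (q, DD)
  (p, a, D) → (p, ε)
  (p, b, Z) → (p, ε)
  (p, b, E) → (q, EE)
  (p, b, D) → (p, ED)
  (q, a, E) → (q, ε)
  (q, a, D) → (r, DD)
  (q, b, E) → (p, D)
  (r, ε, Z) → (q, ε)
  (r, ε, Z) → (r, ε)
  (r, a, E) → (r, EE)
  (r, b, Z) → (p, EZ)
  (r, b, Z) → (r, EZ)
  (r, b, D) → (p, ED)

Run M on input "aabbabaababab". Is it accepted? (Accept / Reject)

One accepting computation: (p, aabbabaababab, Z) ⊢ (p, abbabaababab, EZ) ⊢ (r, bbabaababab, DEZ) ⊢ (p, babaababab, EDEZ) ⊢ (q, abaababab, EEDEZ) ⊢ (q, baababab, EDEZ) ⊢ (p, aababab, DDEZ) ⊢ (p, ababab, DEZ) ⊢ (p, babab, EZ) ⊢ (q, abab, EEZ) ⊢ (q, bab, EZ) ⊢ (p, ab, DZ) ⊢ (p, b, Z) ⊢ (p, ε, ε)
All input consumed and the stack is empty.

Accept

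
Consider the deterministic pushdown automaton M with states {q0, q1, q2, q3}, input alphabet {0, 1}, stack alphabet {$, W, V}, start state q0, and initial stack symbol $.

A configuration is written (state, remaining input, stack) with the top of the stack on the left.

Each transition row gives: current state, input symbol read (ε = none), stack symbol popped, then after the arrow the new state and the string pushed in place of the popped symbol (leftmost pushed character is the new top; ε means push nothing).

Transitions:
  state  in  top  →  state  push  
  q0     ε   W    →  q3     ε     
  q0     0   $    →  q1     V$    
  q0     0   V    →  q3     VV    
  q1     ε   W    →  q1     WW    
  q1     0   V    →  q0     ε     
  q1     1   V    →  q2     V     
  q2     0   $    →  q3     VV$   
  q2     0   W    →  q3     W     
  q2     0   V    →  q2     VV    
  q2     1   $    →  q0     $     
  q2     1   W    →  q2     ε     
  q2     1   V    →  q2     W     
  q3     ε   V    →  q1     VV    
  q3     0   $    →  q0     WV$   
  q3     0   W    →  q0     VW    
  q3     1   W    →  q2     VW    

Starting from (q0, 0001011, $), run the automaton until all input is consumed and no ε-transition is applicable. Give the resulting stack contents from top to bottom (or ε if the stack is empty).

(q0, 0001011, $) ⊢ (q1, 001011, V$) ⊢ (q0, 01011, $) ⊢ (q1, 1011, V$) ⊢ (q2, 011, V$) ⊢ (q2, 11, VV$) ⊢ (q2, 1, WV$) ⊢ (q2, ε, V$)
All input consumed in state q2 with stack V$.

V$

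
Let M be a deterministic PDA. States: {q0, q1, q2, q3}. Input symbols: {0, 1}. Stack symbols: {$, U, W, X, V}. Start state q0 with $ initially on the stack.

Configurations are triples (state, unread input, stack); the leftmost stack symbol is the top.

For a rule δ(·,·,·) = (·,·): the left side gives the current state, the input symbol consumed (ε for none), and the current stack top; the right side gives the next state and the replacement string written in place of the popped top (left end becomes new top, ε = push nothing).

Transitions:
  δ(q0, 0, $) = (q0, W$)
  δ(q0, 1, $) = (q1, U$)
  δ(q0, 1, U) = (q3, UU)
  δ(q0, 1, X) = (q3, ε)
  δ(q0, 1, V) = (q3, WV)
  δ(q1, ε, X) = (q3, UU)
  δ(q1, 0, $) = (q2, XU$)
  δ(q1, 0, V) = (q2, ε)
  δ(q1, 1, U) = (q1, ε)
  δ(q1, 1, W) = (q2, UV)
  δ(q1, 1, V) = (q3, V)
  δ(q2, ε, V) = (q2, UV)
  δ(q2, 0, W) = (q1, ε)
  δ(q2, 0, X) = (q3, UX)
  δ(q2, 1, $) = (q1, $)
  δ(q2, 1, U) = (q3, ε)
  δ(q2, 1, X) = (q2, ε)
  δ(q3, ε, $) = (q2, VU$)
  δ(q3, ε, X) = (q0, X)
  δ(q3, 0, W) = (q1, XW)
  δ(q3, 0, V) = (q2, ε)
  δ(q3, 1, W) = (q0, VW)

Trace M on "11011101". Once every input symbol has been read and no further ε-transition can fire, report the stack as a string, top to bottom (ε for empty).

(q0, 11011101, $)
  read 1, top $: go to q1, push U$ → (q1, 1011101, U$)
  read 1, top U: go to q1, push ε → (q1, 011101, $)
  read 0, top $: go to q2, push XU$ → (q2, 11101, XU$)
  read 1, top X: go to q2, push ε → (q2, 1101, U$)
  read 1, top U: go to q3, push ε → (q3, 101, $)
  ε-move, top $: go to q2, push VU$ → (q2, 101, VU$)
  ε-move, top V: go to q2, push UV → (q2, 101, UVU$)
  read 1, top U: go to q3, push ε → (q3, 01, VU$)
  read 0, top V: go to q2, push ε → (q2, 1, U$)
  read 1, top U: go to q3, push ε → (q3, ε, $)
  ε-move, top $: go to q2, push VU$ → (q2, ε, VU$)
  ε-move, top V: go to q2, push UV → (q2, ε, UVU$)
All input consumed in state q2 with stack UVU$.

UVU$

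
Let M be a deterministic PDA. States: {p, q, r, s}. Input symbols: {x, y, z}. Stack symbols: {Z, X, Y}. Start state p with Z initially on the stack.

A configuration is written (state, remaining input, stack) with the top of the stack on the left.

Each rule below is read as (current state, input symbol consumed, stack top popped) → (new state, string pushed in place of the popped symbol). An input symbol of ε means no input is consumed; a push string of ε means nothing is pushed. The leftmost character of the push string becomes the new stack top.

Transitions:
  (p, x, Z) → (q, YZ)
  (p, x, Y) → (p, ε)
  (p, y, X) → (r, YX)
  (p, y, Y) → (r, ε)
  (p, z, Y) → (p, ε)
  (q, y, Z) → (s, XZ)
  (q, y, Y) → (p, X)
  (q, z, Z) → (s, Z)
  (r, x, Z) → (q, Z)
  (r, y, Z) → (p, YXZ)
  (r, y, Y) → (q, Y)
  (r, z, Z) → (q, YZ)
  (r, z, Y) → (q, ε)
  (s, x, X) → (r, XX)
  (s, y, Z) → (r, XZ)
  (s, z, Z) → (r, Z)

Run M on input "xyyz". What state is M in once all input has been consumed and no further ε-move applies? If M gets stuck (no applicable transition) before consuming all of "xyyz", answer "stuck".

q

(p, xyyz, Z) ⊢ (q, yyz, YZ) ⊢ (p, yz, XZ) ⊢ (r, z, YXZ) ⊢ (q, ε, XZ)
All input consumed; M is in state q.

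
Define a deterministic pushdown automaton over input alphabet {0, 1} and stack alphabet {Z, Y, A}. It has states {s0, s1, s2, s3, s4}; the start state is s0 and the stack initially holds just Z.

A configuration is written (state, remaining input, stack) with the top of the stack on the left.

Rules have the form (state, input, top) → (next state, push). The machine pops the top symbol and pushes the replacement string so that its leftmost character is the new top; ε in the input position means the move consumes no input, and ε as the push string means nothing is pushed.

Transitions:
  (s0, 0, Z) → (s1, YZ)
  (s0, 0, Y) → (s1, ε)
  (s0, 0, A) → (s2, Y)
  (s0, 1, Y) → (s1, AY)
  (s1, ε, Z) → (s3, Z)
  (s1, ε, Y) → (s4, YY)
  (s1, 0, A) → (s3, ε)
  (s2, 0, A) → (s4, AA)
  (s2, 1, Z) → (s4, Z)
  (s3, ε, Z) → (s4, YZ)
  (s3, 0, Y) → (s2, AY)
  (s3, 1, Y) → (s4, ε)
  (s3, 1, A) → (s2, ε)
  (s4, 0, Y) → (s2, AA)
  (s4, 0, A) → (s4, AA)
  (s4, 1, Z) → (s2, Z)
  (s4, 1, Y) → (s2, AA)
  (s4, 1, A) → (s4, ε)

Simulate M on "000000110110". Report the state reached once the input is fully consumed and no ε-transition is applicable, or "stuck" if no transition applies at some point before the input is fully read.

s4

(s0, 000000110110, Z)
  read 0, top Z: go to s1, push YZ → (s1, 00000110110, YZ)
  ε-move, top Y: go to s4, push YY → (s4, 00000110110, YYZ)
  read 0, top Y: go to s2, push AA → (s2, 0000110110, AAYZ)
  read 0, top A: go to s4, push AA → (s4, 000110110, AAAYZ)
  read 0, top A: go to s4, push AA → (s4, 00110110, AAAAYZ)
  read 0, top A: go to s4, push AA → (s4, 0110110, AAAAAYZ)
  read 0, top A: go to s4, push AA → (s4, 110110, AAAAAAYZ)
  read 1, top A: go to s4, push ε → (s4, 10110, AAAAAYZ)
  read 1, top A: go to s4, push ε → (s4, 0110, AAAAYZ)
  read 0, top A: go to s4, push AA → (s4, 110, AAAAAYZ)
  read 1, top A: go to s4, push ε → (s4, 10, AAAAYZ)
  read 1, top A: go to s4, push ε → (s4, 0, AAAYZ)
  read 0, top A: go to s4, push AA → (s4, ε, AAAAYZ)
All input consumed; M is in state s4.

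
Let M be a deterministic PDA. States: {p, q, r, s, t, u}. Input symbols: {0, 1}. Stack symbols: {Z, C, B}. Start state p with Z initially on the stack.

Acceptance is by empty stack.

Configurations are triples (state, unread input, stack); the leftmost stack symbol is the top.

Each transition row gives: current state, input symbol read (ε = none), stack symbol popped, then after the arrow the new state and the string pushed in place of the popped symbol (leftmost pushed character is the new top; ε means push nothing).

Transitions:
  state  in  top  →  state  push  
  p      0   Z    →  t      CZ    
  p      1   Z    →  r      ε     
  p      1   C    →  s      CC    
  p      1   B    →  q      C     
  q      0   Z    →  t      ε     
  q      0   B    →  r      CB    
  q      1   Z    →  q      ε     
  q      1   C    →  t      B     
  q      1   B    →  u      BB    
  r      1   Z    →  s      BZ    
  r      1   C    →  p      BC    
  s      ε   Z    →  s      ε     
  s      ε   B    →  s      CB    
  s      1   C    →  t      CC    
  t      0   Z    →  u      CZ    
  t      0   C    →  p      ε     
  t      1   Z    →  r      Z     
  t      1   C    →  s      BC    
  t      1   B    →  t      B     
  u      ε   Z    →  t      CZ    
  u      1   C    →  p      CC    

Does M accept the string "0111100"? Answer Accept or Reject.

(p, 0111100, Z)
  read 0, top Z: go to t, push CZ → (t, 111100, CZ)
  read 1, top C: go to s, push BC → (s, 11100, BCZ)
  ε-move, top B: go to s, push CB → (s, 11100, CBCZ)
  read 1, top C: go to t, push CC → (t, 1100, CCBCZ)
  read 1, top C: go to s, push BC → (s, 100, BCCBCZ)
  ε-move, top B: go to s, push CB → (s, 100, CBCCBCZ)
  read 1, top C: go to t, push CC → (t, 00, CCBCCBCZ)
  read 0, top C: go to p, push ε → (p, 0, CBCCBCZ)
No transition applies at (p, 0, CBCCBCZ); input not fully consumed.

Reject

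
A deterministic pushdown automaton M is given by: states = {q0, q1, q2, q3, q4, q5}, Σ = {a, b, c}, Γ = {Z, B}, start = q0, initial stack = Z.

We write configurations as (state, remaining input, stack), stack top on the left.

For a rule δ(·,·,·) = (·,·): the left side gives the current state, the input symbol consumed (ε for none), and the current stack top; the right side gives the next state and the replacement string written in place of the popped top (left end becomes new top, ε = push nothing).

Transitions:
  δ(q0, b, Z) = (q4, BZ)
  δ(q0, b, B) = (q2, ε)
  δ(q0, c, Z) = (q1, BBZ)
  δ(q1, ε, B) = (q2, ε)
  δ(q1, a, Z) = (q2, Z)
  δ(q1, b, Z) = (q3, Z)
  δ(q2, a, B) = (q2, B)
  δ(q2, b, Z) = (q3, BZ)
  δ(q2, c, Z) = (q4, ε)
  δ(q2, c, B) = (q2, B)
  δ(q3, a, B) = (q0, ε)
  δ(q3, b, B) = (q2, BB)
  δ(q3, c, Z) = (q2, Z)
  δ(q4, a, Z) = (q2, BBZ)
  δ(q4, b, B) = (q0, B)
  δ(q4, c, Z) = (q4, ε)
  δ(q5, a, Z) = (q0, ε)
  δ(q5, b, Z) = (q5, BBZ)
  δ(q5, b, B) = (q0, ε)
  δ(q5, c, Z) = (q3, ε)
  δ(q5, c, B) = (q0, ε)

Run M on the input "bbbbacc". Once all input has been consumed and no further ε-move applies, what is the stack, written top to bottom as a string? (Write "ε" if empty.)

BZ

(q0, bbbbacc, Z)
  read b, top Z: go to q4, push BZ → (q4, bbbacc, BZ)
  read b, top B: go to q0, push B → (q0, bbacc, BZ)
  read b, top B: go to q2, push ε → (q2, bacc, Z)
  read b, top Z: go to q3, push BZ → (q3, acc, BZ)
  read a, top B: go to q0, push ε → (q0, cc, Z)
  read c, top Z: go to q1, push BBZ → (q1, c, BBZ)
  ε-move, top B: go to q2, push ε → (q2, c, BZ)
  read c, top B: go to q2, push B → (q2, ε, BZ)
All input consumed in state q2 with stack BZ.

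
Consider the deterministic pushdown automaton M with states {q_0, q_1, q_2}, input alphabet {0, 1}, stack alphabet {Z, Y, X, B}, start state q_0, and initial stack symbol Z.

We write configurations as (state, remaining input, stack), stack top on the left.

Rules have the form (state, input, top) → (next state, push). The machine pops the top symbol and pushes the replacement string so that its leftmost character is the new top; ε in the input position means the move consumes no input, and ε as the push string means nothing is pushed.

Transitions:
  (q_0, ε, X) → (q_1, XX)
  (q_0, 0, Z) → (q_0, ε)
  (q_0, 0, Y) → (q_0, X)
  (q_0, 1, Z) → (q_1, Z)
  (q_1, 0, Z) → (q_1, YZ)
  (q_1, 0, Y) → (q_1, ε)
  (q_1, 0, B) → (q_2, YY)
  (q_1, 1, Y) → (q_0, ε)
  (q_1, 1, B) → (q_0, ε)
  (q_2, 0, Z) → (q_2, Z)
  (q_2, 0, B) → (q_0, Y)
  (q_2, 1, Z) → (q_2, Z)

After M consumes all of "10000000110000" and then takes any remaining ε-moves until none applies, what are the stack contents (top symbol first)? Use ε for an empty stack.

(q_0, 10000000110000, Z)
  read 1, top Z: go to q_1, push Z → (q_1, 0000000110000, Z)
  read 0, top Z: go to q_1, push YZ → (q_1, 000000110000, YZ)
  read 0, top Y: go to q_1, push ε → (q_1, 00000110000, Z)
  read 0, top Z: go to q_1, push YZ → (q_1, 0000110000, YZ)
  read 0, top Y: go to q_1, push ε → (q_1, 000110000, Z)
  read 0, top Z: go to q_1, push YZ → (q_1, 00110000, YZ)
  read 0, top Y: go to q_1, push ε → (q_1, 0110000, Z)
  read 0, top Z: go to q_1, push YZ → (q_1, 110000, YZ)
  read 1, top Y: go to q_0, push ε → (q_0, 10000, Z)
  read 1, top Z: go to q_1, push Z → (q_1, 0000, Z)
  read 0, top Z: go to q_1, push YZ → (q_1, 000, YZ)
  read 0, top Y: go to q_1, push ε → (q_1, 00, Z)
  read 0, top Z: go to q_1, push YZ → (q_1, 0, YZ)
  read 0, top Y: go to q_1, push ε → (q_1, ε, Z)
All input consumed in state q_1 with stack Z.

Z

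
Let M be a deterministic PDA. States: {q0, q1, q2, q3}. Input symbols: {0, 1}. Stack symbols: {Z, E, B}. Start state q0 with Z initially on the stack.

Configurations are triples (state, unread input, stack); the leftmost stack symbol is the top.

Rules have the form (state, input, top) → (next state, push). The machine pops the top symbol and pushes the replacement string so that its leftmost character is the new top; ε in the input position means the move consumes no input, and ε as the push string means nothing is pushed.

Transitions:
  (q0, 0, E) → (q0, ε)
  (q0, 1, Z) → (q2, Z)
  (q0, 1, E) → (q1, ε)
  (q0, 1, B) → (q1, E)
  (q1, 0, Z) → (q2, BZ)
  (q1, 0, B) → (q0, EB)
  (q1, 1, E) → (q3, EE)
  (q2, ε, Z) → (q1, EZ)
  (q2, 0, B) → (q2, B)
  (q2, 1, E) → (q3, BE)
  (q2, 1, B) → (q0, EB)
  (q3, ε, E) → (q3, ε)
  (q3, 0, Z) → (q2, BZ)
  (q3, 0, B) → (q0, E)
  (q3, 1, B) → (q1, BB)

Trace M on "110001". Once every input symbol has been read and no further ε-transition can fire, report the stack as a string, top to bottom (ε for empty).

(q0, 110001, Z)
  read 1, top Z: go to q2, push Z → (q2, 10001, Z)
  ε-move, top Z: go to q1, push EZ → (q1, 10001, EZ)
  read 1, top E: go to q3, push EE → (q3, 0001, EEZ)
  ε-move, top E: go to q3, push ε → (q3, 0001, EZ)
  ε-move, top E: go to q3, push ε → (q3, 0001, Z)
  read 0, top Z: go to q2, push BZ → (q2, 001, BZ)
  read 0, top B: go to q2, push B → (q2, 01, BZ)
  read 0, top B: go to q2, push B → (q2, 1, BZ)
  read 1, top B: go to q0, push EB → (q0, ε, EBZ)
All input consumed in state q0 with stack EBZ.

EBZ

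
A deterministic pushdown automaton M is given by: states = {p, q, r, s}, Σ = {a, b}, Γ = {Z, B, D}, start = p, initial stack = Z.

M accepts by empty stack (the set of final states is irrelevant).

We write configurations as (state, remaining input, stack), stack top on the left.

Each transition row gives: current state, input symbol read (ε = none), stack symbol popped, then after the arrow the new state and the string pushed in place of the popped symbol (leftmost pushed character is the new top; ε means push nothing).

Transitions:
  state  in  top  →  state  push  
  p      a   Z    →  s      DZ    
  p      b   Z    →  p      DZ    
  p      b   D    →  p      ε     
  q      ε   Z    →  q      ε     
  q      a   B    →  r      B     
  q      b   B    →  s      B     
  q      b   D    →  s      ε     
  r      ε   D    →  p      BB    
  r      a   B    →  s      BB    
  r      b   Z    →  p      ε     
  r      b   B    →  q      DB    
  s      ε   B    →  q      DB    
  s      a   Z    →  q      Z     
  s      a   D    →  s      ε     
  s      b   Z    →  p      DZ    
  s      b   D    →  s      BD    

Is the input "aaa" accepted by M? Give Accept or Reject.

Accept

(p, aaa, Z)
  read a, top Z: go to s, push DZ → (s, aa, DZ)
  read a, top D: go to s, push ε → (s, a, Z)
  read a, top Z: go to q, push Z → (q, ε, Z)
  ε-move, top Z: go to q, push ε → (q, ε, ε)
All input consumed and the stack is empty.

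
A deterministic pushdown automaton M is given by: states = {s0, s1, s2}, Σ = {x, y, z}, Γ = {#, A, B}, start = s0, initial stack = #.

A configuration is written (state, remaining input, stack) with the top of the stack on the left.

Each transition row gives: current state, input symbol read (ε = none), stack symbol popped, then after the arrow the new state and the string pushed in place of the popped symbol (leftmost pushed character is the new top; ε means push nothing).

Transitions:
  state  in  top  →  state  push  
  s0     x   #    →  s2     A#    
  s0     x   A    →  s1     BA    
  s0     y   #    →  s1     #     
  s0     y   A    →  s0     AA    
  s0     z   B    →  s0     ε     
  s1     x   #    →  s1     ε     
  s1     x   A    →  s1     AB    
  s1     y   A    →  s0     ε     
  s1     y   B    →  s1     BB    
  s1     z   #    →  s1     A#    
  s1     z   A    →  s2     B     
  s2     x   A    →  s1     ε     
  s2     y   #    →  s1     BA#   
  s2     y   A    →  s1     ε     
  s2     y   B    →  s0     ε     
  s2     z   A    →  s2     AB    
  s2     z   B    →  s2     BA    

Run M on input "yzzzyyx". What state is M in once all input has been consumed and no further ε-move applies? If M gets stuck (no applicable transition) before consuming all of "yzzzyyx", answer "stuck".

s1

(s0, yzzzyyx, #)
  read y, top #: go to s1, push # → (s1, zzzyyx, #)
  read z, top #: go to s1, push A# → (s1, zzyyx, A#)
  read z, top A: go to s2, push B → (s2, zyyx, B#)
  read z, top B: go to s2, push BA → (s2, yyx, BA#)
  read y, top B: go to s0, push ε → (s0, yx, A#)
  read y, top A: go to s0, push AA → (s0, x, AA#)
  read x, top A: go to s1, push BA → (s1, ε, BAA#)
All input consumed; M is in state s1.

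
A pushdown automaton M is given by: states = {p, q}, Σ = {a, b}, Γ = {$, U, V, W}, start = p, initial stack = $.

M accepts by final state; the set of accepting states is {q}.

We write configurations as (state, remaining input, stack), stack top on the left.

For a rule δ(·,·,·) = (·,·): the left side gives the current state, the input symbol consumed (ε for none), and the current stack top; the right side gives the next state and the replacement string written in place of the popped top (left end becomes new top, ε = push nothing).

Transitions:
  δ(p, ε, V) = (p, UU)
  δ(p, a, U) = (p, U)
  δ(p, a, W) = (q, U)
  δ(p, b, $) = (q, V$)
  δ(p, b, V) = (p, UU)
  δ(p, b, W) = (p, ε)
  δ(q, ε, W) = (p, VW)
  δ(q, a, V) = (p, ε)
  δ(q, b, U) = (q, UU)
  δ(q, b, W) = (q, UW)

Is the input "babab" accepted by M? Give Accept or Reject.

One accepting computation: (p, babab, $) ⊢ (q, abab, V$) ⊢ (p, bab, $) ⊢ (q, ab, V$) ⊢ (p, b, $) ⊢ (q, ε, V$)
All input consumed and state q ∈ F.

Accept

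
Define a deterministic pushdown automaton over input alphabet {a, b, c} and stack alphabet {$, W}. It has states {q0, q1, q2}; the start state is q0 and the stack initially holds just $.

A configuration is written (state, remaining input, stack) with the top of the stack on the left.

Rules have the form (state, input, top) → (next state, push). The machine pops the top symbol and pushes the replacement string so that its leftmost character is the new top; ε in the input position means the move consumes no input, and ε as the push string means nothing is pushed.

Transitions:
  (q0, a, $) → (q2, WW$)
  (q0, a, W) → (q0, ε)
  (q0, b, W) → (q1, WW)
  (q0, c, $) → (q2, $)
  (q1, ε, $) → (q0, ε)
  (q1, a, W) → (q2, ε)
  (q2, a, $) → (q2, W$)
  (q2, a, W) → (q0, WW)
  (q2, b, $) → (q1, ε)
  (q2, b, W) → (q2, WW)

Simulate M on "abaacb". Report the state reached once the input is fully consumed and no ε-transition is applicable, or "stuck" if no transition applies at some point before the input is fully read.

(q0, abaacb, $)
  read a, top $: go to q2, push WW$ → (q2, baacb, WW$)
  read b, top W: go to q2, push WW → (q2, aacb, WWW$)
  read a, top W: go to q0, push WW → (q0, acb, WWWW$)
  read a, top W: go to q0, push ε → (q0, cb, WWW$)
No transition for (q0, c, top W); M blocks with input cb remaining.

stuck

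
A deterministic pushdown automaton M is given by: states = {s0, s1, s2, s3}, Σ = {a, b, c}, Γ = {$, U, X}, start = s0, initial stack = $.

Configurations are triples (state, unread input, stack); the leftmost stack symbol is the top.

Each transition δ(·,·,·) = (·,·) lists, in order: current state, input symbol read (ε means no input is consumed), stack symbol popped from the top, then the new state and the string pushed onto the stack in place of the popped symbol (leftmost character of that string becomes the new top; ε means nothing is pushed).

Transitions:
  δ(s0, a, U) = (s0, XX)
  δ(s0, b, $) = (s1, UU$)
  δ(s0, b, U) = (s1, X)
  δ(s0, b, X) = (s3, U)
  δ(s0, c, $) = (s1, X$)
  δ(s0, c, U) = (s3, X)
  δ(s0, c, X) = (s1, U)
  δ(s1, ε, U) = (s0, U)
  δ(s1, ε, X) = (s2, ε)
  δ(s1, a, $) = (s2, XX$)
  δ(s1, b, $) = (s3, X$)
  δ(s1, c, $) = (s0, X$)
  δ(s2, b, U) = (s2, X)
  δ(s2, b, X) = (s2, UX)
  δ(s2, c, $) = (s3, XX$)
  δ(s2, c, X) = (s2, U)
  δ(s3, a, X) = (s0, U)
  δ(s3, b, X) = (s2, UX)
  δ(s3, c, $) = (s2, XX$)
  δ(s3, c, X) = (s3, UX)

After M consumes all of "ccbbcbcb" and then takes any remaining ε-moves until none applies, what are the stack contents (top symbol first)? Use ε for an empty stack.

(s0, ccbbcbcb, $) ⊢ (s1, cbbcbcb, X$) ⊢ (s2, cbbcbcb, $) ⊢ (s3, bbcbcb, XX$) ⊢ (s2, bcbcb, UXX$) ⊢ (s2, cbcb, XXX$) ⊢ (s2, bcb, UXX$) ⊢ (s2, cb, XXX$) ⊢ (s2, b, UXX$) ⊢ (s2, ε, XXX$)
All input consumed in state s2 with stack XXX$.

XXX$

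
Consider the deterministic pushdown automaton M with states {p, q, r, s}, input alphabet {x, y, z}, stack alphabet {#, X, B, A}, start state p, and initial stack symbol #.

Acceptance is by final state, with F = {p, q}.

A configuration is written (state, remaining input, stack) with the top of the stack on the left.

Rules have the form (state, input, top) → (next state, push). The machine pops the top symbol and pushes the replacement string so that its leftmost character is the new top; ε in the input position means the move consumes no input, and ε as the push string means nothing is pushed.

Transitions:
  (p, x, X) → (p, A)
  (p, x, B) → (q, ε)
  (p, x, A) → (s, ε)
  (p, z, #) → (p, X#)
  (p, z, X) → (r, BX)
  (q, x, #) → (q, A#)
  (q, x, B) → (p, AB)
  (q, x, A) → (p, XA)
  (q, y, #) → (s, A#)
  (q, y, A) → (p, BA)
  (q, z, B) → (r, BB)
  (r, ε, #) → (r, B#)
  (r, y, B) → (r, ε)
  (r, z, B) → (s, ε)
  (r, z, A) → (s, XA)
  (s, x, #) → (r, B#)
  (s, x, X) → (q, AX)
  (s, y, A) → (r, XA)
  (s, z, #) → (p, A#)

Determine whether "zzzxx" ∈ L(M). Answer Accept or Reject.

Accept

(p, zzzxx, #)
  read z, top #: go to p, push X# → (p, zzxx, X#)
  read z, top X: go to r, push BX → (r, zxx, BX#)
  read z, top B: go to s, push ε → (s, xx, X#)
  read x, top X: go to q, push AX → (q, x, AX#)
  read x, top A: go to p, push XA → (p, ε, XAX#)
All input consumed; state p ∈ F.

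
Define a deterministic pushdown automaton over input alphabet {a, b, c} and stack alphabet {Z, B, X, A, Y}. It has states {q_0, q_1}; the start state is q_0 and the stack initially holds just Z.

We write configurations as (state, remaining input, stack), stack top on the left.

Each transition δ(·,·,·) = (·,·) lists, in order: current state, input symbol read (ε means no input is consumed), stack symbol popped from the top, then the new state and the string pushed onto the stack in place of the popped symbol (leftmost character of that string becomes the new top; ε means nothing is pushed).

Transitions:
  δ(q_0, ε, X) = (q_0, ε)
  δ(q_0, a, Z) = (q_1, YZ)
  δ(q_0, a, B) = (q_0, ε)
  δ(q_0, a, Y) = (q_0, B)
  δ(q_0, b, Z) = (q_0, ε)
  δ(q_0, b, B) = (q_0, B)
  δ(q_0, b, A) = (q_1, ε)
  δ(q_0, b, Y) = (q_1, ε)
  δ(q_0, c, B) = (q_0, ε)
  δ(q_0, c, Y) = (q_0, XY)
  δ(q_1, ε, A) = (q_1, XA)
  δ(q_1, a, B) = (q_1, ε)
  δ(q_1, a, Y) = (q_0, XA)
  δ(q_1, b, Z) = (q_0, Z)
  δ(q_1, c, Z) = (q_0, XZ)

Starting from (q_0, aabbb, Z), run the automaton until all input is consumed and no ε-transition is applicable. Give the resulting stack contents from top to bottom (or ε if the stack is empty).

ε

(q_0, aabbb, Z)
  read a, top Z: go to q_1, push YZ → (q_1, abbb, YZ)
  read a, top Y: go to q_0, push XA → (q_0, bbb, XAZ)
  ε-move, top X: go to q_0, push ε → (q_0, bbb, AZ)
  read b, top A: go to q_1, push ε → (q_1, bb, Z)
  read b, top Z: go to q_0, push Z → (q_0, b, Z)
  read b, top Z: go to q_0, push ε → (q_0, ε, ε)
All input consumed in state q_0 with stack ε.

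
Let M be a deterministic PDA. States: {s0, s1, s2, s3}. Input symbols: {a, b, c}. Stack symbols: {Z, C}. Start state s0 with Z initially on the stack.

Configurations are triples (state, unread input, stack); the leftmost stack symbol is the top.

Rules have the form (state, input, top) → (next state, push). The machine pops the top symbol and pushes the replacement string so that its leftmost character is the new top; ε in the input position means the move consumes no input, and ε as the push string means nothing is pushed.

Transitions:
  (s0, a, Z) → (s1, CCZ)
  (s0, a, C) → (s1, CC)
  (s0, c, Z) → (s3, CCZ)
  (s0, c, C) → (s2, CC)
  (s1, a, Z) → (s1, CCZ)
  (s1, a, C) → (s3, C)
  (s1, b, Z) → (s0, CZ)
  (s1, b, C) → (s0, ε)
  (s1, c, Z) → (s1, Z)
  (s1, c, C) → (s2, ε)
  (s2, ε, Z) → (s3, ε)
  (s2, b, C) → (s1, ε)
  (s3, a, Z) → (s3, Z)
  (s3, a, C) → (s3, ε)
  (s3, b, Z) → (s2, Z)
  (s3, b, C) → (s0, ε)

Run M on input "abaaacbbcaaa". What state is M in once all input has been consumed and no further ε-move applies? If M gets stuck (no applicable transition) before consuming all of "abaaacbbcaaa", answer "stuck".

stuck

(s0, abaaacbbcaaa, Z)
  read a, top Z: go to s1, push CCZ → (s1, baaacbbcaaa, CCZ)
  read b, top C: go to s0, push ε → (s0, aaacbbcaaa, CZ)
  read a, top C: go to s1, push CC → (s1, aacbbcaaa, CCZ)
  read a, top C: go to s3, push C → (s3, acbbcaaa, CCZ)
  read a, top C: go to s3, push ε → (s3, cbbcaaa, CZ)
No transition for (s3, c, top C); M blocks with input cbbcaaa remaining.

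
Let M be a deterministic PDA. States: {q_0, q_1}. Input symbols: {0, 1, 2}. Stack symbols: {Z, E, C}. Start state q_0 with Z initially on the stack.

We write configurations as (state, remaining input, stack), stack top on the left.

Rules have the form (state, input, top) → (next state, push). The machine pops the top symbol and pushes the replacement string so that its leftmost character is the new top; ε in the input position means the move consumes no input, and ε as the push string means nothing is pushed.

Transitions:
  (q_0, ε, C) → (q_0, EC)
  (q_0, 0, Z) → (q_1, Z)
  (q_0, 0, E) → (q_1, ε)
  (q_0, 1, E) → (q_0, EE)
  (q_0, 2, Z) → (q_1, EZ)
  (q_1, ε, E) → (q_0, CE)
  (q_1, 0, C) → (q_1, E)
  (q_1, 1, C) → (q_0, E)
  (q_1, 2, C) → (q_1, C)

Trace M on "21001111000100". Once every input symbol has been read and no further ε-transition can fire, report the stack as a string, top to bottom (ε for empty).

CECEEEEECEZ

(q_0, 21001111000100, Z)
  read 2, top Z: go to q_1, push EZ → (q_1, 1001111000100, EZ)
  ε-move, top E: go to q_0, push CE → (q_0, 1001111000100, CEZ)
  ε-move, top C: go to q_0, push EC → (q_0, 1001111000100, ECEZ)
  read 1, top E: go to q_0, push EE → (q_0, 001111000100, EECEZ)
  read 0, top E: go to q_1, push ε → (q_1, 01111000100, ECEZ)
  ε-move, top E: go to q_0, push CE → (q_0, 01111000100, CECEZ)
  ε-move, top C: go to q_0, push EC → (q_0, 01111000100, ECECEZ)
  read 0, top E: go to q_1, push ε → (q_1, 1111000100, CECEZ)
  read 1, top C: go to q_0, push E → (q_0, 111000100, EECEZ)
  read 1, top E: go to q_0, push EE → (q_0, 11000100, EEECEZ)
  read 1, top E: go to q_0, push EE → (q_0, 1000100, EEEECEZ)
  read 1, top E: go to q_0, push EE → (q_0, 000100, EEEEECEZ)
  read 0, top E: go to q_1, push ε → (q_1, 00100, EEEECEZ)
  ε-move, top E: go to q_0, push CE → (q_0, 00100, CEEEECEZ)
  ε-move, top C: go to q_0, push EC → (q_0, 00100, ECEEEECEZ)
  read 0, top E: go to q_1, push ε → (q_1, 0100, CEEEECEZ)
  read 0, top C: go to q_1, push E → (q_1, 100, EEEEECEZ)
  ε-move, top E: go to q_0, push CE → (q_0, 100, CEEEEECEZ)
  ε-move, top C: go to q_0, push EC → (q_0, 100, ECEEEEECEZ)
  read 1, top E: go to q_0, push EE → (q_0, 00, EECEEEEECEZ)
  read 0, top E: go to q_1, push ε → (q_1, 0, ECEEEEECEZ)
  ε-move, top E: go to q_0, push CE → (q_0, 0, CECEEEEECEZ)
  ε-move, top C: go to q_0, push EC → (q_0, 0, ECECEEEEECEZ)
  read 0, top E: go to q_1, push ε → (q_1, ε, CECEEEEECEZ)
All input consumed in state q_1 with stack CECEEEEECEZ.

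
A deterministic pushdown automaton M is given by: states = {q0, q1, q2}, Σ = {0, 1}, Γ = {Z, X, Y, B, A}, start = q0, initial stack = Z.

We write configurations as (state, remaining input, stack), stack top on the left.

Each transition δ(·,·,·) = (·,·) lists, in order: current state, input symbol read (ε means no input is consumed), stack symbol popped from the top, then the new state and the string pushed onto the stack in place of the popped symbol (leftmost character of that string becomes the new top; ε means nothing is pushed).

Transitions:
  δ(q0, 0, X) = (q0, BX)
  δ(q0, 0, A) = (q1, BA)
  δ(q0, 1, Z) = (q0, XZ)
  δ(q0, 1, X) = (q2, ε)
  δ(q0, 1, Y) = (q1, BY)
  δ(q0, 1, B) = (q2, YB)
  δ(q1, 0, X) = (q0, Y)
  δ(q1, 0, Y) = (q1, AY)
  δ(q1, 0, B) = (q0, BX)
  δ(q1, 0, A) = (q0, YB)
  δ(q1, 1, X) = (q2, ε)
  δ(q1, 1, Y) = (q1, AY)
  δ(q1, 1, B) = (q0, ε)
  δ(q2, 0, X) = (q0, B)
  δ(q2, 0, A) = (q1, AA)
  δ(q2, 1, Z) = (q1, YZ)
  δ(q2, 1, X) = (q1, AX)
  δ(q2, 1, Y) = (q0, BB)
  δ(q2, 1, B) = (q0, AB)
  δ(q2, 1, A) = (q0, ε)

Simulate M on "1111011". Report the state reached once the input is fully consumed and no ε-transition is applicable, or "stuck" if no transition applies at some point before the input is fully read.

(q0, 1111011, Z)
  read 1, top Z: go to q0, push XZ → (q0, 111011, XZ)
  read 1, top X: go to q2, push ε → (q2, 11011, Z)
  read 1, top Z: go to q1, push YZ → (q1, 1011, YZ)
  read 1, top Y: go to q1, push AY → (q1, 011, AYZ)
  read 0, top A: go to q0, push YB → (q0, 11, YBYZ)
  read 1, top Y: go to q1, push BY → (q1, 1, BYBYZ)
  read 1, top B: go to q0, push ε → (q0, ε, YBYZ)
All input consumed; M is in state q0.

q0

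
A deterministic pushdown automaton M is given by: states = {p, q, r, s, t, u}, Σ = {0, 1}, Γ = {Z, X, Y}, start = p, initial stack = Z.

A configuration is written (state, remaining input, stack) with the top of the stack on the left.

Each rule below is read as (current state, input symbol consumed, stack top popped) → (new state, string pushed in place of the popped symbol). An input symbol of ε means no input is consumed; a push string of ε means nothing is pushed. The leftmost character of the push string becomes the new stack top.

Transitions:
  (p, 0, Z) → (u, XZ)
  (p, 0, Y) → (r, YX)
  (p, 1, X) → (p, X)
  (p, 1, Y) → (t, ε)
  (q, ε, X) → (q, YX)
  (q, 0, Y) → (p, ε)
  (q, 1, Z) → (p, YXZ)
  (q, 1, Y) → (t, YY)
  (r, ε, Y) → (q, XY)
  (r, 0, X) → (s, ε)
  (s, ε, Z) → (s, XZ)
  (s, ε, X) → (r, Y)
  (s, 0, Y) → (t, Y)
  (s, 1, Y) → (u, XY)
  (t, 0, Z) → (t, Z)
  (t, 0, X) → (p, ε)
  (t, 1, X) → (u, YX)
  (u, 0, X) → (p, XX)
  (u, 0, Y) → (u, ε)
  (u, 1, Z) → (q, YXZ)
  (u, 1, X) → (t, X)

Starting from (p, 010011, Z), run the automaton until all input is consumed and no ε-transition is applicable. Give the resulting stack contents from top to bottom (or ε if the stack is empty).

(p, 010011, Z)
  read 0, top Z: go to u, push XZ → (u, 10011, XZ)
  read 1, top X: go to t, push X → (t, 0011, XZ)
  read 0, top X: go to p, push ε → (p, 011, Z)
  read 0, top Z: go to u, push XZ → (u, 11, XZ)
  read 1, top X: go to t, push X → (t, 1, XZ)
  read 1, top X: go to u, push YX → (u, ε, YXZ)
All input consumed in state u with stack YXZ.

YXZ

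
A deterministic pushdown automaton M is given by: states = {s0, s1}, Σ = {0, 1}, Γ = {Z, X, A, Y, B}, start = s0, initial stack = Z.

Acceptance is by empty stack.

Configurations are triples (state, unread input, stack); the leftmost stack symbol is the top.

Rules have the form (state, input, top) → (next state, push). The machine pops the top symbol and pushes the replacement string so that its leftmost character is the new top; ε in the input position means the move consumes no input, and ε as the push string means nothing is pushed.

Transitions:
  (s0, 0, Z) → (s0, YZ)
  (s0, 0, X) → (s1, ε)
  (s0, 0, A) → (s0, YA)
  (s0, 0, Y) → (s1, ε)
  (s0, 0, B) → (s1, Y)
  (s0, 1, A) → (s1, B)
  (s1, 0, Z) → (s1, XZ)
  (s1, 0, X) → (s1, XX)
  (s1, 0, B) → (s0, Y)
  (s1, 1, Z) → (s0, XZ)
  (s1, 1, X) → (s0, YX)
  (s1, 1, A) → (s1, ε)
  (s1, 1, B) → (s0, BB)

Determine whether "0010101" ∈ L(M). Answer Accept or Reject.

(s0, 0010101, Z) ⊢ (s0, 010101, YZ) ⊢ (s1, 10101, Z) ⊢ (s0, 0101, XZ) ⊢ (s1, 101, Z) ⊢ (s0, 01, XZ) ⊢ (s1, 1, Z) ⊢ (s0, ε, XZ)
All input consumed; stack is XZ, not empty, and no further ε-move applies.

Reject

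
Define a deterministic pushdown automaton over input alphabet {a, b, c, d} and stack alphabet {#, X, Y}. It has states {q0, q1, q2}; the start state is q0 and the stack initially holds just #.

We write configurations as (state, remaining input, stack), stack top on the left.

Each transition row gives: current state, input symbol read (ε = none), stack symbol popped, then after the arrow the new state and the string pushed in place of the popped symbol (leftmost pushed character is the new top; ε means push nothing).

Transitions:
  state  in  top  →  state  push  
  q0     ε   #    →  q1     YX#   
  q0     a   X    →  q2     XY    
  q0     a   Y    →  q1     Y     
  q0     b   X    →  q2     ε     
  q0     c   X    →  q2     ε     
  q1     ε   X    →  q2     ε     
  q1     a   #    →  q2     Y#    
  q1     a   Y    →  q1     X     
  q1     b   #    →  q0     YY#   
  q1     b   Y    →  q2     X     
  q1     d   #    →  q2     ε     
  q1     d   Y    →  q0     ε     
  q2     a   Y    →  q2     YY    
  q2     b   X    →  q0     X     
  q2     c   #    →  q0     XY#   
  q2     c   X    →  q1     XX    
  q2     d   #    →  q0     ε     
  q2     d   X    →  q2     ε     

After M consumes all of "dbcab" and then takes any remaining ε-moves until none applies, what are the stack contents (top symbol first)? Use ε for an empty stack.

XYY#

(q0, dbcab, #)
  ε-move, top #: go to q1, push YX# → (q1, dbcab, YX#)
  read d, top Y: go to q0, push ε → (q0, bcab, X#)
  read b, top X: go to q2, push ε → (q2, cab, #)
  read c, top #: go to q0, push XY# → (q0, ab, XY#)
  read a, top X: go to q2, push XY → (q2, b, XYY#)
  read b, top X: go to q0, push X → (q0, ε, XYY#)
All input consumed in state q0 with stack XYY#.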